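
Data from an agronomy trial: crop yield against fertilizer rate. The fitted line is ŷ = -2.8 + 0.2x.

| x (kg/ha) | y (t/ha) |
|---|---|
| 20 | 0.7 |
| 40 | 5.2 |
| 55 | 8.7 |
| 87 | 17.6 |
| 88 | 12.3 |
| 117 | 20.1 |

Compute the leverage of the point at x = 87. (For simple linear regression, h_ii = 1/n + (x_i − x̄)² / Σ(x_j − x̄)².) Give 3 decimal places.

x̄ = (20 + 40 + 55 + 87 + 88 + 117)/6 = 67.8333
Σ(x − x̄)² = 2288.03 + 774.694 + 164.694 + 367.361 + 406.694 + 2417.36 = 6418.83
h = 1/6 + (19.1667)²/6418.83 = 0.166667 + 0.0572318 = 0.224

h = 0.224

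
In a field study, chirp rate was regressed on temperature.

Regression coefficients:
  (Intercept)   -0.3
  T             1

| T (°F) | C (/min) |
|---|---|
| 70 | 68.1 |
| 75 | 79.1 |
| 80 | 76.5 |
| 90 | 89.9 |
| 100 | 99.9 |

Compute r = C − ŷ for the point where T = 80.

ŷ = -0.3 + 80 = 79.7
r = 76.5 − 79.7 = -3.2

r = -3.2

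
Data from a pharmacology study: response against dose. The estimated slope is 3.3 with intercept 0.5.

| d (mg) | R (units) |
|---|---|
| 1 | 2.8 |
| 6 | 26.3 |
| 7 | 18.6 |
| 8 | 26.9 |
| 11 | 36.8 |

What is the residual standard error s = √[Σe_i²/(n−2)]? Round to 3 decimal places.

d=1: R̂ = 0.5 + 3.3·1 = 3.8; e = 2.8 − 3.8 = -1
d=6: R̂ = 0.5 + 3.3·6 = 20.3; e = 26.3 − 20.3 = 6
d=7: R̂ = 0.5 + 3.3·7 = 23.6; e = 18.6 − 23.6 = -5
d=8: R̂ = 0.5 + 3.3·8 = 26.9; e = 26.9 − 26.9 = 0
d=11: R̂ = 0.5 + 3.3·11 = 36.8; e = 36.8 − 36.8 = 0
SSE = 1 + 36 + 25 + 0 + 0 = 62
s = √(62/3) = √20.6667 ≈ 4.546

s = 4.546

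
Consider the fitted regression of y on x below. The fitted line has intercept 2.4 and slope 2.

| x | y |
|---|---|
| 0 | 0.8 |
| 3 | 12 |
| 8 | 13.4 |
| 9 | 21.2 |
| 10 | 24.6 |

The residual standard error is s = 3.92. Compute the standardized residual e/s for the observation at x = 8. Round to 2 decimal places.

ŷ = 2.4 + 2·8 = 18.4
e = 13.4 − 18.4 = -5
e/s = -5 / 3.92 = -1.28

-1.28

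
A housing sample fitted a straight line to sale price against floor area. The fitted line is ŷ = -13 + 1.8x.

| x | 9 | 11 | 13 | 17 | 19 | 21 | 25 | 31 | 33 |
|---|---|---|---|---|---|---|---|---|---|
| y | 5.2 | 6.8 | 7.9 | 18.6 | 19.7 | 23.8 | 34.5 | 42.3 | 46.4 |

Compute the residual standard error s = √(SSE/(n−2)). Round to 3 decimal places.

x=9: ŷ = -13 + 1.8·9 = 3.2; e = 5.2 − 3.2 = 2
x=11: ŷ = -13 + 1.8·11 = 6.8; e = 6.8 − 6.8 = 0
x=13: ŷ = -13 + 1.8·13 = 10.4; e = 7.9 − 10.4 = -2.5
x=17: ŷ = -13 + 1.8·17 = 17.6; e = 18.6 − 17.6 = 1
x=19: ŷ = -13 + 1.8·19 = 21.2; e = 19.7 − 21.2 = -1.5
x=21: ŷ = -13 + 1.8·21 = 24.8; e = 23.8 − 24.8 = -1
x=25: ŷ = -13 + 1.8·25 = 32; e = 34.5 − 32 = 2.5
x=31: ŷ = -13 + 1.8·31 = 42.8; e = 42.3 − 42.8 = -0.5
x=33: ŷ = -13 + 1.8·33 = 46.4; e = 46.4 − 46.4 = 0
SSE = 4 + 0 + 6.25 + 1 + 2.25 + 1 + 6.25 + 0.25 + 0 = 21
s = √(21/7) = √3 ≈ 1.732

s = 1.732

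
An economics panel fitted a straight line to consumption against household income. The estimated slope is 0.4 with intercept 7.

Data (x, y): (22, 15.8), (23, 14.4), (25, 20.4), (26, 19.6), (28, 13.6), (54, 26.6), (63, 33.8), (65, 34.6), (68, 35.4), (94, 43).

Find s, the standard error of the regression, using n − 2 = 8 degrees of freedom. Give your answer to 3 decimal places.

s = 2.596

x=22: ŷ = 7 + 0.4·22 = 15.8; e = 15.8 − 15.8 = 0
x=23: ŷ = 7 + 0.4·23 = 16.2; e = 14.4 − 16.2 = -1.8
x=25: ŷ = 7 + 0.4·25 = 17; e = 20.4 − 17 = 3.4
x=26: ŷ = 7 + 0.4·26 = 17.4; e = 19.6 − 17.4 = 2.2
x=28: ŷ = 7 + 0.4·28 = 18.2; e = 13.6 − 18.2 = -4.6
x=54: ŷ = 7 + 0.4·54 = 28.6; e = 26.6 − 28.6 = -2
x=63: ŷ = 7 + 0.4·63 = 32.2; e = 33.8 − 32.2 = 1.6
x=65: ŷ = 7 + 0.4·65 = 33; e = 34.6 − 33 = 1.6
x=68: ŷ = 7 + 0.4·68 = 34.2; e = 35.4 − 34.2 = 1.2
x=94: ŷ = 7 + 0.4·94 = 44.6; e = 43 − 44.6 = -1.6
SSE = 0 + 3.24 + 11.56 + 4.84 + 21.16 + 4 + 2.56 + 2.56 + 1.44 + 2.56 = 53.92
s = √(53.92/8) = √6.74 ≈ 2.596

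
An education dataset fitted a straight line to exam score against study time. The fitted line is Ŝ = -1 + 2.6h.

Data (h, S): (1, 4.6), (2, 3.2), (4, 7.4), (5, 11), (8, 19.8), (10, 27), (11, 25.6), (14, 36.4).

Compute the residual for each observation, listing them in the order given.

3, -1, -2, -1, 0, 2, -2, 1

h=1: Ŝ = -1 + 2.6·1 = 1.6; r = 4.6 − 1.6 = 3
h=2: Ŝ = -1 + 2.6·2 = 4.2; r = 3.2 − 4.2 = -1
h=4: Ŝ = -1 + 2.6·4 = 9.4; r = 7.4 − 9.4 = -2
h=5: Ŝ = -1 + 2.6·5 = 12; r = 11 − 12 = -1
h=8: Ŝ = -1 + 2.6·8 = 19.8; r = 19.8 − 19.8 = 0
h=10: Ŝ = -1 + 2.6·10 = 25; r = 27 − 25 = 2
h=11: Ŝ = -1 + 2.6·11 = 27.6; r = 25.6 − 27.6 = -2
h=14: Ŝ = -1 + 2.6·14 = 35.4; r = 36.4 − 35.4 = 1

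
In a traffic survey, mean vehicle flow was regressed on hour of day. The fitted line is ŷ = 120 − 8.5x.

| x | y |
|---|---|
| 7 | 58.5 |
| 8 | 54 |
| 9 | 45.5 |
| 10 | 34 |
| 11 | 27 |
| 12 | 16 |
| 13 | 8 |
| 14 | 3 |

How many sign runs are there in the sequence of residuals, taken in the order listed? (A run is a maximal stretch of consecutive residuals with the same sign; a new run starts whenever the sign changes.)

x=7: ŷ = 120 − 8.5·7 = 60.5; r = 58.5 − 60.5 = -2
x=8: ŷ = 120 − 8.5·8 = 52; r = 54 − 52 = 2
x=9: ŷ = 120 − 8.5·9 = 43.5; r = 45.5 − 43.5 = 2
x=10: ŷ = 120 − 8.5·10 = 35; r = 34 − 35 = -1
x=11: ŷ = 120 − 8.5·11 = 26.5; r = 27 − 26.5 = 0.5
x=12: ŷ = 120 − 8.5·12 = 18; r = 16 − 18 = -2
x=13: ŷ = 120 − 8.5·13 = 9.5; r = 8 − 9.5 = -1.5
x=14: ŷ = 120 − 8.5·14 = 1; r = 3 − 1 = 2
Signs: − + + − + − − +
Runs: −×1, +×2, −×1, +×1, −×2, +×1 → 6

6 runs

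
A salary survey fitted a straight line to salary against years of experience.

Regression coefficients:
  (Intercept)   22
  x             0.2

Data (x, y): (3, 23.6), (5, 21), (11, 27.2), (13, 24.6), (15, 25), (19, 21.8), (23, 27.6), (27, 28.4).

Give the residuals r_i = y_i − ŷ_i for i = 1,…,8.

x=3: ŷ = 22 + 0.2·3 = 22.6; r = 23.6 − 22.6 = 1
x=5: ŷ = 22 + 0.2·5 = 23; r = 21 − 23 = -2
x=11: ŷ = 22 + 0.2·11 = 24.2; r = 27.2 − 24.2 = 3
x=13: ŷ = 22 + 0.2·13 = 24.6; r = 24.6 − 24.6 = 0
x=15: ŷ = 22 + 0.2·15 = 25; r = 25 − 25 = 0
x=19: ŷ = 22 + 0.2·19 = 25.8; r = 21.8 − 25.8 = -4
x=23: ŷ = 22 + 0.2·23 = 26.6; r = 27.6 − 26.6 = 1
x=27: ŷ = 22 + 0.2·27 = 27.4; r = 28.4 − 27.4 = 1

1, -2, 3, 0, 0, -4, 1, 1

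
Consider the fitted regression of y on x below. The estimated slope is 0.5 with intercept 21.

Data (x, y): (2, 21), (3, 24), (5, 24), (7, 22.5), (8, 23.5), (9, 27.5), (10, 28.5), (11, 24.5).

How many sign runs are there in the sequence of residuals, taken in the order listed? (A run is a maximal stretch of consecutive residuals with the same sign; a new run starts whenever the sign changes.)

x=2: ŷ = 21 + 0.5·2 = 22; r = 21 − 22 = -1
x=3: ŷ = 21 + 0.5·3 = 22.5; r = 24 − 22.5 = 1.5
x=5: ŷ = 21 + 0.5·5 = 23.5; r = 24 − 23.5 = 0.5
x=7: ŷ = 21 + 0.5·7 = 24.5; r = 22.5 − 24.5 = -2
x=8: ŷ = 21 + 0.5·8 = 25; r = 23.5 − 25 = -1.5
x=9: ŷ = 21 + 0.5·9 = 25.5; r = 27.5 − 25.5 = 2
x=10: ŷ = 21 + 0.5·10 = 26; r = 28.5 − 26 = 2.5
x=11: ŷ = 21 + 0.5·11 = 26.5; r = 24.5 − 26.5 = -2
Signs: − + + − − + + −
Runs: −×1, +×2, −×2, +×2, −×1 → 5

5 runs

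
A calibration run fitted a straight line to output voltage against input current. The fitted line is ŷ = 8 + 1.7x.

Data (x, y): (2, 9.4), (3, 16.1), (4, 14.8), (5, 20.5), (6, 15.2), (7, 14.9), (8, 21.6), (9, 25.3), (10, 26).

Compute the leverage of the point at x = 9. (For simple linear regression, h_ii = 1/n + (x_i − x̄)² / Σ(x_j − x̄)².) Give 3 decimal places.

h = 0.261

x̄ = (2 + 3 + 4 + 5 + 6 + 7 + 8 + 9 + 10)/9 = 6
Σ(x − x̄)² = 16 + 9 + 4 + 1 + 0 + 1 + 4 + 9 + 16 = 60
h = 1/9 + (3)²/60 = 0.111111 + 0.15 = 0.261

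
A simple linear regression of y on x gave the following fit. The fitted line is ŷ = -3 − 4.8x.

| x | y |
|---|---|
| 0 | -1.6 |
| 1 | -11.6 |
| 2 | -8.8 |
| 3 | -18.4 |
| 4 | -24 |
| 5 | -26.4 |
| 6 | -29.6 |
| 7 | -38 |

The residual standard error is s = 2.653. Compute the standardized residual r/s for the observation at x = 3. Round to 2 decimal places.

-0.38

ŷ = -3 − 4.8·3 = -17.4
r = -18.4 − (-17.4) = -1
r/s = -1 / 2.653 = -0.38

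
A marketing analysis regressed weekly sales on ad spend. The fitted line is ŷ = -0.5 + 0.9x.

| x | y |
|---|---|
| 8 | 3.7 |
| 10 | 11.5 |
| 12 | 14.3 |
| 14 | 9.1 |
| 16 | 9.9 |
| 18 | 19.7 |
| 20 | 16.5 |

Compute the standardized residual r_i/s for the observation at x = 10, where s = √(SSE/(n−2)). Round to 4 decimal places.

0.7695

x=8: ŷ = -0.5 + 0.9·8 = 6.7; r = 3.7 − 6.7 = -3
x=10: ŷ = -0.5 + 0.9·10 = 8.5; r = 11.5 − 8.5 = 3
x=12: ŷ = -0.5 + 0.9·12 = 10.3; r = 14.3 − 10.3 = 4
x=14: ŷ = -0.5 + 0.9·14 = 12.1; r = 9.1 − 12.1 = -3
x=16: ŷ = -0.5 + 0.9·16 = 13.9; r = 9.9 − 13.9 = -4
x=18: ŷ = -0.5 + 0.9·18 = 15.7; r = 19.7 − 15.7 = 4
x=20: ŷ = -0.5 + 0.9·20 = 17.5; r = 16.5 − 17.5 = -1
SSE = 9 + 9 + 16 + 9 + 16 + 16 + 1 = 76
s = √(76/5) = 3.89872
r/s = 3 / 3.89872 = 0.7695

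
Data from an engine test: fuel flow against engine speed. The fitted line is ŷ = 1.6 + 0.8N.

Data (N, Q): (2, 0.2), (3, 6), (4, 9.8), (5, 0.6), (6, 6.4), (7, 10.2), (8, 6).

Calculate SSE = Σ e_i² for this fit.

N=2: ŷ = 1.6 + 0.8·2 = 3.2; e = 0.2 − 3.2 = -3
N=3: ŷ = 1.6 + 0.8·3 = 4; e = 6 − 4 = 2
N=4: ŷ = 1.6 + 0.8·4 = 4.8; e = 9.8 − 4.8 = 5
N=5: ŷ = 1.6 + 0.8·5 = 5.6; e = 0.6 − 5.6 = -5
N=6: ŷ = 1.6 + 0.8·6 = 6.4; e = 6.4 − 6.4 = 0
N=7: ŷ = 1.6 + 0.8·7 = 7.2; e = 10.2 − 7.2 = 3
N=8: ŷ = 1.6 + 0.8·8 = 8; e = 6 − 8 = -2
SSE = 9 + 4 + 25 + 25 + 0 + 9 + 4 = 76

SSE = 76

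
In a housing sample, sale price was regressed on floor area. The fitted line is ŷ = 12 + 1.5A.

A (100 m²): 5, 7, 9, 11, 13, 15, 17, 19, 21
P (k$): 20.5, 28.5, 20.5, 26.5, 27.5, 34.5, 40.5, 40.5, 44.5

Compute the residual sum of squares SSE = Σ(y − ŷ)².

A=5: ŷ = 12 + 1.5·5 = 19.5; r = 20.5 − 19.5 = 1
A=7: ŷ = 12 + 1.5·7 = 22.5; r = 28.5 − 22.5 = 6
A=9: ŷ = 12 + 1.5·9 = 25.5; r = 20.5 − 25.5 = -5
A=11: ŷ = 12 + 1.5·11 = 28.5; r = 26.5 − 28.5 = -2
A=13: ŷ = 12 + 1.5·13 = 31.5; r = 27.5 − 31.5 = -4
A=15: ŷ = 12 + 1.5·15 = 34.5; r = 34.5 − 34.5 = 0
A=17: ŷ = 12 + 1.5·17 = 37.5; r = 40.5 − 37.5 = 3
A=19: ŷ = 12 + 1.5·19 = 40.5; r = 40.5 − 40.5 = 0
A=21: ŷ = 12 + 1.5·21 = 43.5; r = 44.5 − 43.5 = 1
SSE = 1 + 36 + 25 + 4 + 16 + 0 + 9 + 0 + 1 = 92

SSE = 92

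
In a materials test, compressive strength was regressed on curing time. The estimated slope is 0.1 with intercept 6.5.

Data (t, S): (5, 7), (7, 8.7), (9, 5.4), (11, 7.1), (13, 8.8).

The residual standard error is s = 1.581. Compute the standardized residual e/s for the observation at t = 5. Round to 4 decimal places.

0.0000

Ŝ = 6.5 + 0.1·5 = 7
e = 7 − 7 = 0
e/s = 0 / 1.581 = 0.0000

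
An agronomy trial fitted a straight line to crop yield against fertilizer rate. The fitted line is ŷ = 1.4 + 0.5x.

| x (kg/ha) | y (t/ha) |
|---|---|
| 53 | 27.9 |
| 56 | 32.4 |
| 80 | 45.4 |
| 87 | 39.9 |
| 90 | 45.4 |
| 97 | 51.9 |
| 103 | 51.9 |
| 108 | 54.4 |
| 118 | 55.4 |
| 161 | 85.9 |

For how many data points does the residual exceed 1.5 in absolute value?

x=53: ŷ = 1.4 + 0.5·53 = 27.9; r = 27.9 − 27.9 = 0
x=56: ŷ = 1.4 + 0.5·56 = 29.4; r = 32.4 − 29.4 = 3
x=80: ŷ = 1.4 + 0.5·80 = 41.4; r = 45.4 − 41.4 = 4
x=87: ŷ = 1.4 + 0.5·87 = 44.9; r = 39.9 − 44.9 = -5
x=90: ŷ = 1.4 + 0.5·90 = 46.4; r = 45.4 − 46.4 = -1
x=97: ŷ = 1.4 + 0.5·97 = 49.9; r = 51.9 − 49.9 = 2
x=103: ŷ = 1.4 + 0.5·103 = 52.9; r = 51.9 − 52.9 = -1
x=108: ŷ = 1.4 + 0.5·108 = 55.4; r = 54.4 − 55.4 = -1
x=118: ŷ = 1.4 + 0.5·118 = 60.4; r = 55.4 − 60.4 = -5
x=161: ŷ = 1.4 + 0.5·161 = 81.9; r = 85.9 − 81.9 = 4
|r| > 1.5: x=56 (|r|=3), x=80 (|r|=4), x=87 (|r|=5), x=97 (|r|=2), x=118 (|r|=5), x=161 (|r|=4) → 6

6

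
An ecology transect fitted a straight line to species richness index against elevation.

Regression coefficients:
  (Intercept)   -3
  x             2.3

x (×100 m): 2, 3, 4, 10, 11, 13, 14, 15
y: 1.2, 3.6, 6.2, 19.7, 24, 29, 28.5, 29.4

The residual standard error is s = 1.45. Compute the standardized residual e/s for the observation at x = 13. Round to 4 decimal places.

ŷ = -3 + 2.3·13 = 26.9
e = 29 − 26.9 = 2.1
e/s = 2.1 / 1.45 = 1.4483

1.4483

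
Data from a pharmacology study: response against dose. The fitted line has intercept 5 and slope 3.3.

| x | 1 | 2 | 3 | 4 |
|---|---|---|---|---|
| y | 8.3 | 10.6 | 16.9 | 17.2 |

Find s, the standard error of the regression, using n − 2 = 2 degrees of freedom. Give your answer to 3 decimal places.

s = 1.732

x=1: ŷ = 5 + 3.3·1 = 8.3; r = 8.3 − 8.3 = 0
x=2: ŷ = 5 + 3.3·2 = 11.6; r = 10.6 − 11.6 = -1
x=3: ŷ = 5 + 3.3·3 = 14.9; r = 16.9 − 14.9 = 2
x=4: ŷ = 5 + 3.3·4 = 18.2; r = 17.2 − 18.2 = -1
SSE = 0 + 1 + 4 + 1 = 6
s = √(6/2) = √3 ≈ 1.732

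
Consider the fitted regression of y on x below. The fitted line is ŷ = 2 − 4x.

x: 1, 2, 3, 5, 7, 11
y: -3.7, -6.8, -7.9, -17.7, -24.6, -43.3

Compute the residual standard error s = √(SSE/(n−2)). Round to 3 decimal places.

s = 1.709

x=1: ŷ = 2 − 4·1 = -2; r = -3.7 − (-2) = -1.7
x=2: ŷ = 2 − 4·2 = -6; r = -6.8 − (-6) = -0.8
x=3: ŷ = 2 − 4·3 = -10; r = -7.9 − (-10) = 2.1
x=5: ŷ = 2 − 4·5 = -18; r = -17.7 − (-18) = 0.3
x=7: ŷ = 2 − 4·7 = -26; r = -24.6 − (-26) = 1.4
x=11: ŷ = 2 − 4·11 = -42; r = -43.3 − (-42) = -1.3
SSE = 2.89 + 0.64 + 4.41 + 0.09 + 1.96 + 1.69 = 11.68
s = √(11.68/4) = √2.92 ≈ 1.709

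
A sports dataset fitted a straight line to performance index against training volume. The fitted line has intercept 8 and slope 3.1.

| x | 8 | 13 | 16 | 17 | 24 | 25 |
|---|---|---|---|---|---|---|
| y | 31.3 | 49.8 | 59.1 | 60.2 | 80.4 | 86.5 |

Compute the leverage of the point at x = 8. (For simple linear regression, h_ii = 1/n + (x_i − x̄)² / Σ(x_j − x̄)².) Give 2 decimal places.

h = 0.57

x̄ = (8 + 13 + 16 + 17 + 24 + 25)/6 = 17.1667
Σ(x − x̄)² = 84.0278 + 17.3611 + 1.36111 + 0.0277778 + 46.6944 + 61.3611 = 210.833
h = 1/6 + (-9.16667)²/210.833 = 0.166667 + 0.398551 = 0.57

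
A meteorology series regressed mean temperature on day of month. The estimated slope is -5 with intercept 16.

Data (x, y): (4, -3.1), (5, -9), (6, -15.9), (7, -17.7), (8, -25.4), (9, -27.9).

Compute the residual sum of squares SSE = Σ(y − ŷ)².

x=4: ŷ = 16 − 5·4 = -4; e = -3.1 − (-4) = 0.9
x=5: ŷ = 16 − 5·5 = -9; e = -9 − (-9) = 0
x=6: ŷ = 16 − 5·6 = -14; e = -15.9 − (-14) = -1.9
x=7: ŷ = 16 − 5·7 = -19; e = -17.7 − (-19) = 1.3
x=8: ŷ = 16 − 5·8 = -24; e = -25.4 − (-24) = -1.4
x=9: ŷ = 16 − 5·9 = -29; e = -27.9 − (-29) = 1.1
SSE = 0.81 + 0 + 3.61 + 1.69 + 1.96 + 1.21 = 9.28

SSE = 9.28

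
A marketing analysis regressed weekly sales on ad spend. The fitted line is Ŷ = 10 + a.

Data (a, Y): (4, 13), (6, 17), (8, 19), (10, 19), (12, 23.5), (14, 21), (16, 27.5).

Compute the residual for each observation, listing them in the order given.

-1, 1, 1, -1, 1.5, -3, 1.5

a=4: Ŷ = 10 + 4 = 14; e = 13 − 14 = -1
a=6: Ŷ = 10 + 6 = 16; e = 17 − 16 = 1
a=8: Ŷ = 10 + 8 = 18; e = 19 − 18 = 1
a=10: Ŷ = 10 + 10 = 20; e = 19 − 20 = -1
a=12: Ŷ = 10 + 12 = 22; e = 23.5 − 22 = 1.5
a=14: Ŷ = 10 + 14 = 24; e = 21 − 24 = -3
a=16: Ŷ = 10 + 16 = 26; e = 27.5 − 26 = 1.5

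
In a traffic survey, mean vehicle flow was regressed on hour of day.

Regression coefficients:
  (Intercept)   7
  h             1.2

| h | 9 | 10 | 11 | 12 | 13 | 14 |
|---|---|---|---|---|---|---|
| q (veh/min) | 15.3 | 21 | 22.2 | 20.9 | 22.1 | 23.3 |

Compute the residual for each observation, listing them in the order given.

-2.5, 2, 2, -0.5, -0.5, -0.5

h=9: ŷ = 7 + 1.2·9 = 17.8; r = 15.3 − 17.8 = -2.5
h=10: ŷ = 7 + 1.2·10 = 19; r = 21 − 19 = 2
h=11: ŷ = 7 + 1.2·11 = 20.2; r = 22.2 − 20.2 = 2
h=12: ŷ = 7 + 1.2·12 = 21.4; r = 20.9 − 21.4 = -0.5
h=13: ŷ = 7 + 1.2·13 = 22.6; r = 22.1 − 22.6 = -0.5
h=14: ŷ = 7 + 1.2·14 = 23.8; r = 23.3 − 23.8 = -0.5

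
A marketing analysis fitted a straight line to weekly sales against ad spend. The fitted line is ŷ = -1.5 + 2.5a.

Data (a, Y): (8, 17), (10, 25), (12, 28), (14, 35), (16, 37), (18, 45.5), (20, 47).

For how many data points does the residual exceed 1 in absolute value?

6

a=8: ŷ = -1.5 + 2.5·8 = 18.5; e = 17 − 18.5 = -1.5
a=10: ŷ = -1.5 + 2.5·10 = 23.5; e = 25 − 23.5 = 1.5
a=12: ŷ = -1.5 + 2.5·12 = 28.5; e = 28 − 28.5 = -0.5
a=14: ŷ = -1.5 + 2.5·14 = 33.5; e = 35 − 33.5 = 1.5
a=16: ŷ = -1.5 + 2.5·16 = 38.5; e = 37 − 38.5 = -1.5
a=18: ŷ = -1.5 + 2.5·18 = 43.5; e = 45.5 − 43.5 = 2
a=20: ŷ = -1.5 + 2.5·20 = 48.5; e = 47 − 48.5 = -1.5
|e| > 1: a=8 (|e|=1.5), a=10 (|e|=1.5), a=14 (|e|=1.5), a=16 (|e|=1.5), a=18 (|e|=2), a=20 (|e|=1.5) → 6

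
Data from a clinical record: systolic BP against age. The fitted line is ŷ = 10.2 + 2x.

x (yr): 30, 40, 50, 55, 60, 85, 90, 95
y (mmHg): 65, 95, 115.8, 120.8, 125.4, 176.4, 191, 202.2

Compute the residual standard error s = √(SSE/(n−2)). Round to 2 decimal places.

x=30: ŷ = 10.2 + 2·30 = 70.2; r = 65 − 70.2 = -5.2
x=40: ŷ = 10.2 + 2·40 = 90.2; r = 95 − 90.2 = 4.8
x=50: ŷ = 10.2 + 2·50 = 110.2; r = 115.8 − 110.2 = 5.6
x=55: ŷ = 10.2 + 2·55 = 120.2; r = 120.8 − 120.2 = 0.6
x=60: ŷ = 10.2 + 2·60 = 130.2; r = 125.4 − 130.2 = -4.8
x=85: ŷ = 10.2 + 2·85 = 180.2; r = 176.4 − 180.2 = -3.8
x=90: ŷ = 10.2 + 2·90 = 190.2; r = 191 − 190.2 = 0.8
x=95: ŷ = 10.2 + 2·95 = 200.2; r = 202.2 − 200.2 = 2
SSE = 27.04 + 23.04 + 31.36 + 0.36 + 23.04 + 14.44 + 0.64 + 4 = 123.92
s = √(123.92/6) = √20.6533 ≈ 4.54

s = 4.54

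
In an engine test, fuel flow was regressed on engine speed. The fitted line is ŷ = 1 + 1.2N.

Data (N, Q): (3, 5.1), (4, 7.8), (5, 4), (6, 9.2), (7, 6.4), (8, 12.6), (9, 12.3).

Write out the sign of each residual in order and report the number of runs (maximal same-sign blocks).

N=3: ŷ = 1 + 1.2·3 = 4.6; r = 5.1 − 4.6 = 0.5
N=4: ŷ = 1 + 1.2·4 = 5.8; r = 7.8 − 5.8 = 2
N=5: ŷ = 1 + 1.2·5 = 7; r = 4 − 7 = -3
N=6: ŷ = 1 + 1.2·6 = 8.2; r = 9.2 − 8.2 = 1
N=7: ŷ = 1 + 1.2·7 = 9.4; r = 6.4 − 9.4 = -3
N=8: ŷ = 1 + 1.2·8 = 10.6; r = 12.6 − 10.6 = 2
N=9: ŷ = 1 + 1.2·9 = 11.8; r = 12.3 − 11.8 = 0.5
Signs: + + − + − + +
Runs: +×2, −×1, +×1, −×1, +×2 → 5

5 runs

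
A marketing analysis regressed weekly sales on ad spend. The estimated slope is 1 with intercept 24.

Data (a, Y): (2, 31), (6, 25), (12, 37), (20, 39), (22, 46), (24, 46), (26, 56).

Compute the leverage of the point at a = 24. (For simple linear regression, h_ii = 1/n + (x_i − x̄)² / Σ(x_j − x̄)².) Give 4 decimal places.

ā = (2 + 6 + 12 + 20 + 22 + 24 + 26)/7 = 16
Σ(a − ā)² = 196 + 100 + 16 + 16 + 36 + 64 + 100 = 528
h = 1/7 + (8)²/528 = 0.142857 + 0.121212 = 0.2641

h = 0.2641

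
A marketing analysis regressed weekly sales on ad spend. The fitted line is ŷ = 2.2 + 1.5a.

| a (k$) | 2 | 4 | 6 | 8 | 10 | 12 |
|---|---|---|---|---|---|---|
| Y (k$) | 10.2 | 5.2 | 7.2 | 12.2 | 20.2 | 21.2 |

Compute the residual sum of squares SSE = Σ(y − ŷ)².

a=2: ŷ = 2.2 + 1.5·2 = 5.2; r = 10.2 − 5.2 = 5
a=4: ŷ = 2.2 + 1.5·4 = 8.2; r = 5.2 − 8.2 = -3
a=6: ŷ = 2.2 + 1.5·6 = 11.2; r = 7.2 − 11.2 = -4
a=8: ŷ = 2.2 + 1.5·8 = 14.2; r = 12.2 − 14.2 = -2
a=10: ŷ = 2.2 + 1.5·10 = 17.2; r = 20.2 − 17.2 = 3
a=12: ŷ = 2.2 + 1.5·12 = 20.2; r = 21.2 − 20.2 = 1
SSE = 25 + 9 + 16 + 4 + 9 + 1 = 64

SSE = 64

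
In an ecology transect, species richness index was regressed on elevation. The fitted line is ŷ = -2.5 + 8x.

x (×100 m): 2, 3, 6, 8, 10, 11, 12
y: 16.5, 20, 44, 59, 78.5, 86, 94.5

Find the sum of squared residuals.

x=2: ŷ = -2.5 + 8·2 = 13.5; r = 16.5 − 13.5 = 3
x=3: ŷ = -2.5 + 8·3 = 21.5; r = 20 − 21.5 = -1.5
x=6: ŷ = -2.5 + 8·6 = 45.5; r = 44 − 45.5 = -1.5
x=8: ŷ = -2.5 + 8·8 = 61.5; r = 59 − 61.5 = -2.5
x=10: ŷ = -2.5 + 8·10 = 77.5; r = 78.5 − 77.5 = 1
x=11: ŷ = -2.5 + 8·11 = 85.5; r = 86 − 85.5 = 0.5
x=12: ŷ = -2.5 + 8·12 = 93.5; r = 94.5 − 93.5 = 1
SSE = 9 + 2.25 + 2.25 + 6.25 + 1 + 0.25 + 1 = 22

SSE = 22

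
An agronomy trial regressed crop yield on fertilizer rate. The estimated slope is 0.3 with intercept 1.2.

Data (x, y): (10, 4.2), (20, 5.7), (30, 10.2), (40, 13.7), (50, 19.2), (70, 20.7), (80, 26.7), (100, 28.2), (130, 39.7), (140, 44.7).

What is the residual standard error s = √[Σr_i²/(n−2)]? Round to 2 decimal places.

x=10: ŷ = 1.2 + 0.3·10 = 4.2; r = 4.2 − 4.2 = 0
x=20: ŷ = 1.2 + 0.3·20 = 7.2; r = 5.7 − 7.2 = -1.5
x=30: ŷ = 1.2 + 0.3·30 = 10.2; r = 10.2 − 10.2 = 0
x=40: ŷ = 1.2 + 0.3·40 = 13.2; r = 13.7 − 13.2 = 0.5
x=50: ŷ = 1.2 + 0.3·50 = 16.2; r = 19.2 − 16.2 = 3
x=70: ŷ = 1.2 + 0.3·70 = 22.2; r = 20.7 − 22.2 = -1.5
x=80: ŷ = 1.2 + 0.3·80 = 25.2; r = 26.7 − 25.2 = 1.5
x=100: ŷ = 1.2 + 0.3·100 = 31.2; r = 28.2 − 31.2 = -3
x=130: ŷ = 1.2 + 0.3·130 = 40.2; r = 39.7 − 40.2 = -0.5
x=140: ŷ = 1.2 + 0.3·140 = 43.2; r = 44.7 − 43.2 = 1.5
SSE = 0 + 2.25 + 0 + 0.25 + 9 + 2.25 + 2.25 + 9 + 0.25 + 2.25 = 27.5
s = √(27.5/8) = √3.4375 ≈ 1.85

s = 1.85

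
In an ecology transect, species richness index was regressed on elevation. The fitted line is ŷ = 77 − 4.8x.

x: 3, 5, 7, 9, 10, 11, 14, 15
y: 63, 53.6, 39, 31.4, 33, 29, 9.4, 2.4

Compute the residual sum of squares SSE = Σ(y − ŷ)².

x=3: ŷ = 77 − 4.8·3 = 62.6; r = 63 − 62.6 = 0.4
x=5: ŷ = 77 − 4.8·5 = 53; r = 53.6 − 53 = 0.6
x=7: ŷ = 77 − 4.8·7 = 43.4; r = 39 − 43.4 = -4.4
x=9: ŷ = 77 − 4.8·9 = 33.8; r = 31.4 − 33.8 = -2.4
x=10: ŷ = 77 − 4.8·10 = 29; r = 33 − 29 = 4
x=11: ŷ = 77 − 4.8·11 = 24.2; r = 29 − 24.2 = 4.8
x=14: ŷ = 77 − 4.8·14 = 9.8; r = 9.4 − 9.8 = -0.4
x=15: ŷ = 77 − 4.8·15 = 5; r = 2.4 − 5 = -2.6
SSE = 0.16 + 0.36 + 19.36 + 5.76 + 16 + 23.04 + 0.16 + 6.76 = 71.6

SSE = 71.6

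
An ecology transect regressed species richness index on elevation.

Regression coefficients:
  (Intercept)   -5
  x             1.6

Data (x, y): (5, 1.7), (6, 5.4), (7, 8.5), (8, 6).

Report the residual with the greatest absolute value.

x=5: ŷ = -5 + 1.6·5 = 3; e = 1.7 − 3 = -1.3
x=6: ŷ = -5 + 1.6·6 = 4.6; e = 5.4 − 4.6 = 0.8
x=7: ŷ = -5 + 1.6·7 = 6.2; e = 8.5 − 6.2 = 2.3
x=8: ŷ = -5 + 1.6·8 = 7.8; e = 6 − 7.8 = -1.8
Largest |e| is 2.3 at x = 7, residual 2.3.

e = 2.3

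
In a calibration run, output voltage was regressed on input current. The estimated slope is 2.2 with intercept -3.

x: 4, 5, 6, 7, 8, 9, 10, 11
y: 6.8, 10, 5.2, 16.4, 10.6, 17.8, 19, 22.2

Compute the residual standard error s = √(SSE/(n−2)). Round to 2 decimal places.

s = 3.27

x=4: ŷ = -3 + 2.2·4 = 5.8; r = 6.8 − 5.8 = 1
x=5: ŷ = -3 + 2.2·5 = 8; r = 10 − 8 = 2
x=6: ŷ = -3 + 2.2·6 = 10.2; r = 5.2 − 10.2 = -5
x=7: ŷ = -3 + 2.2·7 = 12.4; r = 16.4 − 12.4 = 4
x=8: ŷ = -3 + 2.2·8 = 14.6; r = 10.6 − 14.6 = -4
x=9: ŷ = -3 + 2.2·9 = 16.8; r = 17.8 − 16.8 = 1
x=10: ŷ = -3 + 2.2·10 = 19; r = 19 − 19 = 0
x=11: ŷ = -3 + 2.2·11 = 21.2; r = 22.2 − 21.2 = 1
SSE = 1 + 4 + 25 + 16 + 16 + 1 + 0 + 1 = 64
s = √(64/6) = √10.6667 ≈ 3.27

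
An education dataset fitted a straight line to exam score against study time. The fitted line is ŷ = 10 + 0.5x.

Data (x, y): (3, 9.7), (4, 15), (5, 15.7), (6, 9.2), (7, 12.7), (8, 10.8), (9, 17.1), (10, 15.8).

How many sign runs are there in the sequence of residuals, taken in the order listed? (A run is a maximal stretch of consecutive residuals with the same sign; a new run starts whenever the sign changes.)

4 runs

x=3: ŷ = 10 + 0.5·3 = 11.5; e = 9.7 − 11.5 = -1.8
x=4: ŷ = 10 + 0.5·4 = 12; e = 15 − 12 = 3
x=5: ŷ = 10 + 0.5·5 = 12.5; e = 15.7 − 12.5 = 3.2
x=6: ŷ = 10 + 0.5·6 = 13; e = 9.2 − 13 = -3.8
x=7: ŷ = 10 + 0.5·7 = 13.5; e = 12.7 − 13.5 = -0.8
x=8: ŷ = 10 + 0.5·8 = 14; e = 10.8 − 14 = -3.2
x=9: ŷ = 10 + 0.5·9 = 14.5; e = 17.1 − 14.5 = 2.6
x=10: ŷ = 10 + 0.5·10 = 15; e = 15.8 − 15 = 0.8
Signs: − + + − − − + +
Runs: −×1, +×2, −×3, +×2 → 4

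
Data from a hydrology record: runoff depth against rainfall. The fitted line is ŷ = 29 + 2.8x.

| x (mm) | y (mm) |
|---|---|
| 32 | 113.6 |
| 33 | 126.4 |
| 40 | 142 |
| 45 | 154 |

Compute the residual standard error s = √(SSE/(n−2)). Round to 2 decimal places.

s = 5.10

x=32: ŷ = 29 + 2.8·32 = 118.6; e = 113.6 − 118.6 = -5
x=33: ŷ = 29 + 2.8·33 = 121.4; e = 126.4 − 121.4 = 5
x=40: ŷ = 29 + 2.8·40 = 141; e = 142 − 141 = 1
x=45: ŷ = 29 + 2.8·45 = 155; e = 154 − 155 = -1
SSE = 25 + 25 + 1 + 1 = 52
s = √(52/2) = √26 ≈ 5.10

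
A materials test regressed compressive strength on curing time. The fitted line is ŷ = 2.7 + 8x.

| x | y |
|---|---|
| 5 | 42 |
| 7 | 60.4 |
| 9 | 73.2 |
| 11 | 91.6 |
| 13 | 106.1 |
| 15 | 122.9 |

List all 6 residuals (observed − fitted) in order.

-0.7, 1.7, -1.5, 0.9, -0.6, 0.2

x=5: ŷ = 2.7 + 8·5 = 42.7; e = 42 − 42.7 = -0.7
x=7: ŷ = 2.7 + 8·7 = 58.7; e = 60.4 − 58.7 = 1.7
x=9: ŷ = 2.7 + 8·9 = 74.7; e = 73.2 − 74.7 = -1.5
x=11: ŷ = 2.7 + 8·11 = 90.7; e = 91.6 − 90.7 = 0.9
x=13: ŷ = 2.7 + 8·13 = 106.7; e = 106.1 − 106.7 = -0.6
x=15: ŷ = 2.7 + 8·15 = 122.7; e = 122.9 − 122.7 = 0.2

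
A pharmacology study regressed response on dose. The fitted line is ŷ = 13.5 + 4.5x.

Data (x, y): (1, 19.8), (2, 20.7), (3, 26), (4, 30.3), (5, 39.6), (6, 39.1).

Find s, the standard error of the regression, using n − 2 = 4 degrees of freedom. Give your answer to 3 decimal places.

s = 2.441

x=1: ŷ = 13.5 + 4.5·1 = 18; e = 19.8 − 18 = 1.8
x=2: ŷ = 13.5 + 4.5·2 = 22.5; e = 20.7 − 22.5 = -1.8
x=3: ŷ = 13.5 + 4.5·3 = 27; e = 26 − 27 = -1
x=4: ŷ = 13.5 + 4.5·4 = 31.5; e = 30.3 − 31.5 = -1.2
x=5: ŷ = 13.5 + 4.5·5 = 36; e = 39.6 − 36 = 3.6
x=6: ŷ = 13.5 + 4.5·6 = 40.5; e = 39.1 − 40.5 = -1.4
SSE = 3.24 + 3.24 + 1 + 1.44 + 12.96 + 1.96 = 23.84
s = √(23.84/4) = √5.96 ≈ 2.441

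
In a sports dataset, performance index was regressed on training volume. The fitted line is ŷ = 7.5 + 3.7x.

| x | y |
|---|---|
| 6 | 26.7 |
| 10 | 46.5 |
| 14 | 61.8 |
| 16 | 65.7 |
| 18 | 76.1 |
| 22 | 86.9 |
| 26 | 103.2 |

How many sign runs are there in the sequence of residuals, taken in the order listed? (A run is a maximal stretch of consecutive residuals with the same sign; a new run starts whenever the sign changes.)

5 runs

x=6: ŷ = 7.5 + 3.7·6 = 29.7; r = 26.7 − 29.7 = -3
x=10: ŷ = 7.5 + 3.7·10 = 44.5; r = 46.5 − 44.5 = 2
x=14: ŷ = 7.5 + 3.7·14 = 59.3; r = 61.8 − 59.3 = 2.5
x=16: ŷ = 7.5 + 3.7·16 = 66.7; r = 65.7 − 66.7 = -1
x=18: ŷ = 7.5 + 3.7·18 = 74.1; r = 76.1 − 74.1 = 2
x=22: ŷ = 7.5 + 3.7·22 = 88.9; r = 86.9 − 88.9 = -2
x=26: ŷ = 7.5 + 3.7·26 = 103.7; r = 103.2 − 103.7 = -0.5
Signs: − + + − + − −
Runs: −×1, +×2, −×1, +×1, −×2 → 5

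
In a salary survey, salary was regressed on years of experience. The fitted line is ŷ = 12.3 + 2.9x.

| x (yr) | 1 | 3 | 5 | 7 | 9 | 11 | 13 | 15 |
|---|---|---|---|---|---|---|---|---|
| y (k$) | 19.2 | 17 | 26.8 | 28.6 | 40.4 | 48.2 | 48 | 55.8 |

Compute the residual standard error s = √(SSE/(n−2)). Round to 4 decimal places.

x=1: ŷ = 12.3 + 2.9·1 = 15.2; r = 19.2 − 15.2 = 4
x=3: ŷ = 12.3 + 2.9·3 = 21; r = 17 − 21 = -4
x=5: ŷ = 12.3 + 2.9·5 = 26.8; r = 26.8 − 26.8 = 0
x=7: ŷ = 12.3 + 2.9·7 = 32.6; r = 28.6 − 32.6 = -4
x=9: ŷ = 12.3 + 2.9·9 = 38.4; r = 40.4 − 38.4 = 2
x=11: ŷ = 12.3 + 2.9·11 = 44.2; r = 48.2 − 44.2 = 4
x=13: ŷ = 12.3 + 2.9·13 = 50; r = 48 − 50 = -2
x=15: ŷ = 12.3 + 2.9·15 = 55.8; r = 55.8 − 55.8 = 0
SSE = 16 + 16 + 0 + 16 + 4 + 16 + 4 + 0 = 72
s = √(72/6) = √12 ≈ 3.4641

s = 3.4641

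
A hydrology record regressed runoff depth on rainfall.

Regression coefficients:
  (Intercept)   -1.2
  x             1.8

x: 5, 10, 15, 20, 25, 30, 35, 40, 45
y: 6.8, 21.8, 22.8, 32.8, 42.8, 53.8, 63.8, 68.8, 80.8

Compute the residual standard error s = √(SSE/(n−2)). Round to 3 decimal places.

x=5: ŷ = -1.2 + 1.8·5 = 7.8; r = 6.8 − 7.8 = -1
x=10: ŷ = -1.2 + 1.8·10 = 16.8; r = 21.8 − 16.8 = 5
x=15: ŷ = -1.2 + 1.8·15 = 25.8; r = 22.8 − 25.8 = -3
x=20: ŷ = -1.2 + 1.8·20 = 34.8; r = 32.8 − 34.8 = -2
x=25: ŷ = -1.2 + 1.8·25 = 43.8; r = 42.8 − 43.8 = -1
x=30: ŷ = -1.2 + 1.8·30 = 52.8; r = 53.8 − 52.8 = 1
x=35: ŷ = -1.2 + 1.8·35 = 61.8; r = 63.8 − 61.8 = 2
x=40: ŷ = -1.2 + 1.8·40 = 70.8; r = 68.8 − 70.8 = -2
x=45: ŷ = -1.2 + 1.8·45 = 79.8; r = 80.8 − 79.8 = 1
SSE = 1 + 25 + 9 + 4 + 1 + 1 + 4 + 4 + 1 = 50
s = √(50/7) = √7.14286 ≈ 2.673

s = 2.673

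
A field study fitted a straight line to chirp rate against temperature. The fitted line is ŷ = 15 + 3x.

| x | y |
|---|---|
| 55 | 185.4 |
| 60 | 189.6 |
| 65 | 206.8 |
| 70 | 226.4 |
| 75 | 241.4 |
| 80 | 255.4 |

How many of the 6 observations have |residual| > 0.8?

x=55: ŷ = 15 + 3·55 = 180; r = 185.4 − 180 = 5.4
x=60: ŷ = 15 + 3·60 = 195; r = 189.6 − 195 = -5.4
x=65: ŷ = 15 + 3·65 = 210; r = 206.8 − 210 = -3.2
x=70: ŷ = 15 + 3·70 = 225; r = 226.4 − 225 = 1.4
x=75: ŷ = 15 + 3·75 = 240; r = 241.4 − 240 = 1.4
x=80: ŷ = 15 + 3·80 = 255; r = 255.4 − 255 = 0.4
|r| > 0.8: x=55 (|r|=5.4), x=60 (|r|=5.4), x=65 (|r|=3.2), x=70 (|r|=1.4), x=75 (|r|=1.4) → 5

5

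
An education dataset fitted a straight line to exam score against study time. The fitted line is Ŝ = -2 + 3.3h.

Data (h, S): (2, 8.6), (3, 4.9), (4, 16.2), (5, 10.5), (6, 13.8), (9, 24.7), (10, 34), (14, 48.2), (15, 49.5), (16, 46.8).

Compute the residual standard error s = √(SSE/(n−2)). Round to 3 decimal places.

h=2: Ŝ = -2 + 3.3·2 = 4.6; r = 8.6 − 4.6 = 4
h=3: Ŝ = -2 + 3.3·3 = 7.9; r = 4.9 − 7.9 = -3
h=4: Ŝ = -2 + 3.3·4 = 11.2; r = 16.2 − 11.2 = 5
h=5: Ŝ = -2 + 3.3·5 = 14.5; r = 10.5 − 14.5 = -4
h=6: Ŝ = -2 + 3.3·6 = 17.8; r = 13.8 − 17.8 = -4
h=9: Ŝ = -2 + 3.3·9 = 27.7; r = 24.7 − 27.7 = -3
h=10: Ŝ = -2 + 3.3·10 = 31; r = 34 − 31 = 3
h=14: Ŝ = -2 + 3.3·14 = 44.2; r = 48.2 − 44.2 = 4
h=15: Ŝ = -2 + 3.3·15 = 47.5; r = 49.5 − 47.5 = 2
h=16: Ŝ = -2 + 3.3·16 = 50.8; r = 46.8 − 50.8 = -4
SSE = 16 + 9 + 25 + 16 + 16 + 9 + 9 + 16 + 4 + 16 = 136
s = √(136/8) = √17 ≈ 4.123

s = 4.123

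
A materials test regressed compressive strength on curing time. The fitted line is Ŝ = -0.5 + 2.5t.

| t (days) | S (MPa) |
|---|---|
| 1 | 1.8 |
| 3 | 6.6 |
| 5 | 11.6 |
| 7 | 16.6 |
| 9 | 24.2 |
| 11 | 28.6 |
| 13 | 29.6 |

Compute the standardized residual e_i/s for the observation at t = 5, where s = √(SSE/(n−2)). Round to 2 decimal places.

-0.24

t=1: Ŝ = -0.5 + 2.5·1 = 2; e = 1.8 − 2 = -0.2
t=3: Ŝ = -0.5 + 2.5·3 = 7; e = 6.6 − 7 = -0.4
t=5: Ŝ = -0.5 + 2.5·5 = 12; e = 11.6 − 12 = -0.4
t=7: Ŝ = -0.5 + 2.5·7 = 17; e = 16.6 − 17 = -0.4
t=9: Ŝ = -0.5 + 2.5·9 = 22; e = 24.2 − 22 = 2.2
t=11: Ŝ = -0.5 + 2.5·11 = 27; e = 28.6 − 27 = 1.6
t=13: Ŝ = -0.5 + 2.5·13 = 32; e = 29.6 − 32 = -2.4
SSE = 0.04 + 0.16 + 0.16 + 0.16 + 4.84 + 2.56 + 5.76 = 13.68
s = √(13.68/5) = 1.65409
e/s = -0.4 / 1.65409 = -0.24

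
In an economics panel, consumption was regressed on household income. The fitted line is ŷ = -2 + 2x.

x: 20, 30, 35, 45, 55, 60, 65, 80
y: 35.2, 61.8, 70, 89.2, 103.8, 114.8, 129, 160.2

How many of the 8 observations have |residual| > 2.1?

x=20: ŷ = -2 + 2·20 = 38; e = 35.2 − 38 = -2.8
x=30: ŷ = -2 + 2·30 = 58; e = 61.8 − 58 = 3.8
x=35: ŷ = -2 + 2·35 = 68; e = 70 − 68 = 2
x=45: ŷ = -2 + 2·45 = 88; e = 89.2 − 88 = 1.2
x=55: ŷ = -2 + 2·55 = 108; e = 103.8 − 108 = -4.2
x=60: ŷ = -2 + 2·60 = 118; e = 114.8 − 118 = -3.2
x=65: ŷ = -2 + 2·65 = 128; e = 129 − 128 = 1
x=80: ŷ = -2 + 2·80 = 158; e = 160.2 − 158 = 2.2
|e| > 2.1: x=20 (|e|=2.8), x=30 (|e|=3.8), x=55 (|e|=4.2), x=60 (|e|=3.2), x=80 (|e|=2.2) → 5

5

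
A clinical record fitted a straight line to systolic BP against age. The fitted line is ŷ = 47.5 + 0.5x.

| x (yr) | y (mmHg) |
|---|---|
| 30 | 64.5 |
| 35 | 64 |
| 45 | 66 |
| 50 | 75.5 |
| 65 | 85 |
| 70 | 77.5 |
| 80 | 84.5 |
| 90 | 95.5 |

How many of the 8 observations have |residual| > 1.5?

7

x=30: ŷ = 47.5 + 0.5·30 = 62.5; r = 64.5 − 62.5 = 2
x=35: ŷ = 47.5 + 0.5·35 = 65; r = 64 − 65 = -1
x=45: ŷ = 47.5 + 0.5·45 = 70; r = 66 − 70 = -4
x=50: ŷ = 47.5 + 0.5·50 = 72.5; r = 75.5 − 72.5 = 3
x=65: ŷ = 47.5 + 0.5·65 = 80; r = 85 − 80 = 5
x=70: ŷ = 47.5 + 0.5·70 = 82.5; r = 77.5 − 82.5 = -5
x=80: ŷ = 47.5 + 0.5·80 = 87.5; r = 84.5 − 87.5 = -3
x=90: ŷ = 47.5 + 0.5·90 = 92.5; r = 95.5 − 92.5 = 3
|r| > 1.5: x=30 (|r|=2), x=45 (|r|=4), x=50 (|r|=3), x=65 (|r|=5), x=70 (|r|=5), x=80 (|r|=3), x=90 (|r|=3) → 7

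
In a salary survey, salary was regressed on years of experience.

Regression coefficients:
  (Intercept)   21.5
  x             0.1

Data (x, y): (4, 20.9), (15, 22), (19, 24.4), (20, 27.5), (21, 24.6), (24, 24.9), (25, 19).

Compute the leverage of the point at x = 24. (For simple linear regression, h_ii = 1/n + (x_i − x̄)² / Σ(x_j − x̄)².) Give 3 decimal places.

x̄ = (4 + 15 + 19 + 20 + 21 + 24 + 25)/7 = 18.2857
Σ(x − x̄)² = 204.082 + 10.7959 + 0.510204 + 2.93878 + 7.36735 + 32.6531 + 45.0816 = 303.429
h = 1/7 + (5.71429)²/303.429 = 0.142857 + 0.107614 = 0.250

h = 0.250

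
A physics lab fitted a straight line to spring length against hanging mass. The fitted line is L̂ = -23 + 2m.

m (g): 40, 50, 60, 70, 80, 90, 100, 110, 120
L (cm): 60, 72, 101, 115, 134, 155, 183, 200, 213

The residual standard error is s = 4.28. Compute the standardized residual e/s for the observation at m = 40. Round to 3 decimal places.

L̂ = -23 + 2·40 = 57
e = 60 − 57 = 3
e/s = 3 / 4.28 = 0.701

0.701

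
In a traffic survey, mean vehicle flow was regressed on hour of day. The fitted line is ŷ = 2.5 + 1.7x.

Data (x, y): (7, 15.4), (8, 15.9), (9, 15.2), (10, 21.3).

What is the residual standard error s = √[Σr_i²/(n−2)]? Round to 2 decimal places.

s = 2.35

x=7: ŷ = 2.5 + 1.7·7 = 14.4; r = 15.4 − 14.4 = 1
x=8: ŷ = 2.5 + 1.7·8 = 16.1; r = 15.9 − 16.1 = -0.2
x=9: ŷ = 2.5 + 1.7·9 = 17.8; r = 15.2 − 17.8 = -2.6
x=10: ŷ = 2.5 + 1.7·10 = 19.5; r = 21.3 − 19.5 = 1.8
SSE = 1 + 0.04 + 6.76 + 3.24 = 11.04
s = √(11.04/2) = √5.52 ≈ 2.35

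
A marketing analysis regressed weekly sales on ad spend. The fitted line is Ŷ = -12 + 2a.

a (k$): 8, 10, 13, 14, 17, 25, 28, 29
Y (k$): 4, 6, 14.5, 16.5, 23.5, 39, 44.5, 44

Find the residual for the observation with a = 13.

Ŷ = -12 + 2·13 = 14
e = 14.5 − 14 = 0.5

e = 0.5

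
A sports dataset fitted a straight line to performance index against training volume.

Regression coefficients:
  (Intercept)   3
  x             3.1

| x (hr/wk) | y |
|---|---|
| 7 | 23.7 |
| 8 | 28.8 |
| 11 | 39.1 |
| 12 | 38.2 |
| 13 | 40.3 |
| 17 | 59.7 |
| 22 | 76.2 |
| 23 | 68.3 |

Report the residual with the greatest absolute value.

r = -6

x=7: ŷ = 3 + 3.1·7 = 24.7; r = 23.7 − 24.7 = -1
x=8: ŷ = 3 + 3.1·8 = 27.8; r = 28.8 − 27.8 = 1
x=11: ŷ = 3 + 3.1·11 = 37.1; r = 39.1 − 37.1 = 2
x=12: ŷ = 3 + 3.1·12 = 40.2; r = 38.2 − 40.2 = -2
x=13: ŷ = 3 + 3.1·13 = 43.3; r = 40.3 − 43.3 = -3
x=17: ŷ = 3 + 3.1·17 = 55.7; r = 59.7 − 55.7 = 4
x=22: ŷ = 3 + 3.1·22 = 71.2; r = 76.2 − 71.2 = 5
x=23: ŷ = 3 + 3.1·23 = 74.3; r = 68.3 − 74.3 = -6
Largest |r| is 6 at x = 23, residual -6.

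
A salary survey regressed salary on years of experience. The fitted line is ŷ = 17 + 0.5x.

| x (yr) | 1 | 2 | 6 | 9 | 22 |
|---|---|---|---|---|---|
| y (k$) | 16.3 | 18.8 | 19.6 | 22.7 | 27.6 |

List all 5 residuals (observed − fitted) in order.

x=1: ŷ = 17 + 0.5·1 = 17.5; e = 16.3 − 17.5 = -1.2
x=2: ŷ = 17 + 0.5·2 = 18; e = 18.8 − 18 = 0.8
x=6: ŷ = 17 + 0.5·6 = 20; e = 19.6 − 20 = -0.4
x=9: ŷ = 17 + 0.5·9 = 21.5; e = 22.7 − 21.5 = 1.2
x=22: ŷ = 17 + 0.5·22 = 28; e = 27.6 − 28 = -0.4

-1.2, 0.8, -0.4, 1.2, -0.4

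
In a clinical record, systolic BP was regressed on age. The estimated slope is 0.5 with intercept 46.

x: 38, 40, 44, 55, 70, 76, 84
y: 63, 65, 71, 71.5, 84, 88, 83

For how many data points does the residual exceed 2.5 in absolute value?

4

x=38: ŷ = 46 + 0.5·38 = 65; e = 63 − 65 = -2
x=40: ŷ = 46 + 0.5·40 = 66; e = 65 − 66 = -1
x=44: ŷ = 46 + 0.5·44 = 68; e = 71 − 68 = 3
x=55: ŷ = 46 + 0.5·55 = 73.5; e = 71.5 − 73.5 = -2
x=70: ŷ = 46 + 0.5·70 = 81; e = 84 − 81 = 3
x=76: ŷ = 46 + 0.5·76 = 84; e = 88 − 84 = 4
x=84: ŷ = 46 + 0.5·84 = 88; e = 83 − 88 = -5
|e| > 2.5: x=44 (|e|=3), x=70 (|e|=3), x=76 (|e|=4), x=84 (|e|=5) → 4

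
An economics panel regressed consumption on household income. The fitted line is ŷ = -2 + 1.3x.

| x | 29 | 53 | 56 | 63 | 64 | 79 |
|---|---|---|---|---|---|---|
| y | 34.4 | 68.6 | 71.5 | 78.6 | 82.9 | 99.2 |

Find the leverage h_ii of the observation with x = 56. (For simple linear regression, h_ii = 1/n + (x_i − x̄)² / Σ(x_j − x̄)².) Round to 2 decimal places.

x̄ = (29 + 53 + 56 + 63 + 64 + 79)/6 = 57.3333
Σ(x − x̄)² = 802.778 + 18.7778 + 1.77778 + 32.1111 + 44.4444 + 469.444 = 1369.33
h = 1/6 + (-1.33333)²/1369.33 = 0.166667 + 0.00129828 = 0.17

h = 0.17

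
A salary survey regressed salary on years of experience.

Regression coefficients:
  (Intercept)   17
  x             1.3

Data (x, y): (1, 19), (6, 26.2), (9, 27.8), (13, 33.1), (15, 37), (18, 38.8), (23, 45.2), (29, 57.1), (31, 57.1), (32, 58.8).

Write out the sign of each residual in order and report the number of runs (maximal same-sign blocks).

7 runs

x=1: ŷ = 17 + 1.3·1 = 18.3; e = 19 − 18.3 = 0.7
x=6: ŷ = 17 + 1.3·6 = 24.8; e = 26.2 − 24.8 = 1.4
x=9: ŷ = 17 + 1.3·9 = 28.7; e = 27.8 − 28.7 = -0.9
x=13: ŷ = 17 + 1.3·13 = 33.9; e = 33.1 − 33.9 = -0.8
x=15: ŷ = 17 + 1.3·15 = 36.5; e = 37 − 36.5 = 0.5
x=18: ŷ = 17 + 1.3·18 = 40.4; e = 38.8 − 40.4 = -1.6
x=23: ŷ = 17 + 1.3·23 = 46.9; e = 45.2 − 46.9 = -1.7
x=29: ŷ = 17 + 1.3·29 = 54.7; e = 57.1 − 54.7 = 2.4
x=31: ŷ = 17 + 1.3·31 = 57.3; e = 57.1 − 57.3 = -0.2
x=32: ŷ = 17 + 1.3·32 = 58.6; e = 58.8 − 58.6 = 0.2
Signs: + + − − + − − + − +
Runs: +×2, −×2, +×1, −×2, +×1, −×1, +×1 → 7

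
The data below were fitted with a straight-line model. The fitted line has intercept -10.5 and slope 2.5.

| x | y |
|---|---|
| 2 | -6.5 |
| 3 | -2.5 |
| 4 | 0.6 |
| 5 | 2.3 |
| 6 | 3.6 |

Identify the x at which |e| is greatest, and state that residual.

x=2: ŷ = -10.5 + 2.5·2 = -5.5; e = -6.5 − (-5.5) = -1
x=3: ŷ = -10.5 + 2.5·3 = -3; e = -2.5 − (-3) = 0.5
x=4: ŷ = -10.5 + 2.5·4 = -0.5; e = 0.6 − (-0.5) = 1.1
x=5: ŷ = -10.5 + 2.5·5 = 2; e = 2.3 − 2 = 0.3
x=6: ŷ = -10.5 + 2.5·6 = 4.5; e = 3.6 − 4.5 = -0.9
Largest |e| is 1.1 at x = 4, residual 1.1.

x = 4, e = 1.1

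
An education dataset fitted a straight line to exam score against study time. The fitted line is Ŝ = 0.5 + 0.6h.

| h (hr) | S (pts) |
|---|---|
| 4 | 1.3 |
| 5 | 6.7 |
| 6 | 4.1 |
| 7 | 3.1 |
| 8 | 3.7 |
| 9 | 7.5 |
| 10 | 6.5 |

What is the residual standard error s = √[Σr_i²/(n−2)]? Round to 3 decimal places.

s = 2.024

h=4: Ŝ = 0.5 + 0.6·4 = 2.9; r = 1.3 − 2.9 = -1.6
h=5: Ŝ = 0.5 + 0.6·5 = 3.5; r = 6.7 − 3.5 = 3.2
h=6: Ŝ = 0.5 + 0.6·6 = 4.1; r = 4.1 − 4.1 = 0
h=7: Ŝ = 0.5 + 0.6·7 = 4.7; r = 3.1 − 4.7 = -1.6
h=8: Ŝ = 0.5 + 0.6·8 = 5.3; r = 3.7 − 5.3 = -1.6
h=9: Ŝ = 0.5 + 0.6·9 = 5.9; r = 7.5 − 5.9 = 1.6
h=10: Ŝ = 0.5 + 0.6·10 = 6.5; r = 6.5 − 6.5 = 0
SSE = 2.56 + 10.24 + 0 + 2.56 + 2.56 + 2.56 + 0 = 20.48
s = √(20.48/5) = √4.096 ≈ 2.024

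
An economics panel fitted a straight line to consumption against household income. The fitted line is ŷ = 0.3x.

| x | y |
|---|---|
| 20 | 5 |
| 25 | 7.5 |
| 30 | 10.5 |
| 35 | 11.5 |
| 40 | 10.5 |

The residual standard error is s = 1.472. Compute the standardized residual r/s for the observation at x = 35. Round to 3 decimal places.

ŷ = 0.3·35 = 10.5
r = 11.5 − 10.5 = 1
r/s = 1 / 1.472 = 0.679

0.679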